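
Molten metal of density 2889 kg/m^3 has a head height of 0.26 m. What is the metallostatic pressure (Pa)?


Formula: P = rho * g * h
rho * g = 2889 * 9.81 = 28341.09 N/m^3
P = 28341.09 * 0.26 = 7368.6834 Pa

7368.6834 Pa


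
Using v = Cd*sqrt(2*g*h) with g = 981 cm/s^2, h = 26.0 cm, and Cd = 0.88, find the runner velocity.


Formula: v = Cd * sqrt(2 * g * h)  (Torricelli with discharge coefficient)
2*g*h = 2 * 981 * 26.0 = 51012.0 cm^2/s^2
sqrt(51012.0) = 225.85836 cm/s
v = 0.88 * 225.85836 = 198.7554 cm/s


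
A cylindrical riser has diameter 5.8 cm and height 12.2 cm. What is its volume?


Formula: V = pi * (D/2)^2 * H  (cylinder volume)
Radius = D/2 = 5.8/2 = 2.9 cm
V = pi * 2.9^2 * 12.2 = 322.3337 cm^3

Final answer: 322.3337 cm^3


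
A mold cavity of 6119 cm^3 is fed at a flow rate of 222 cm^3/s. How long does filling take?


Formula: t_fill = V_mold / Q_flow
t = 6119 cm^3 / 222 cm^3/s = 27.5631 s

Final answer: 27.5631 s


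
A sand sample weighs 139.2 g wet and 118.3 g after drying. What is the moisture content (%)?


Formula: MC = (W_wet - W_dry) / W_wet * 100
Water mass = 139.2 - 118.3 = 20.9 g
MC = 20.9 / 139.2 * 100 = 15.0144%

Answer: 15.0144%


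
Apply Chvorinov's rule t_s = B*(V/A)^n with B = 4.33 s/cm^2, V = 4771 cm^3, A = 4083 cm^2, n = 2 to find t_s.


Formula: t_s = B * (V/A)^n  (Chvorinov's rule, n=2)
Modulus M = V/A = 4771/4083 = 1.168504 cm
M^2 = 1.168504^2 = 1.365402 cm^2
t_s = 4.33 * 1.365402 = 5.9122 s

5.9122 s


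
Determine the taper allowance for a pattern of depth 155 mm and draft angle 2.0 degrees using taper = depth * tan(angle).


Formula: taper = depth * tan(draft_angle)
tan(2.0 deg) = 0.0349208
taper = 155 mm * 0.0349208 = 5.4127 mm

Final answer: 5.4127 mm


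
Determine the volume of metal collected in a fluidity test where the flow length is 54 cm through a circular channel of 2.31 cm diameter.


Formula: V = pi * (d/2)^2 * L  (cylinder volume)
Radius = 2.31/2 = 1.155 cm
V = pi * 1.155^2 * 54 = 226.3120 cm^3

226.3120 cm^3


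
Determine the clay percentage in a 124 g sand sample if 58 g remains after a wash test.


Formula: Clay% = (W_total - W_washed) / W_total * 100
Clay mass = 124 - 58 = 66 g
Clay% = 66 / 124 * 100 = 53.2258%


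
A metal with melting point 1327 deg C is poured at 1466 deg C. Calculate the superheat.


Formula: Superheat = T_pour - T_melt
Superheat = 1466 - 1327 = 139 deg C


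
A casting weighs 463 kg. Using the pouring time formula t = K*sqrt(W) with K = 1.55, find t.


Formula: t = K * sqrt(W)
sqrt(W) = sqrt(463) = 21.51743
t = 1.55 * 21.51743 = 33.3520 s

Final answer: 33.3520 s


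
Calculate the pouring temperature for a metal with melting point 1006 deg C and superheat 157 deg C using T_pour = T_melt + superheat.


Formula: T_pour = T_melt + Superheat
T_pour = 1006 + 157 = 1163 deg C

Final answer: 1163 deg C


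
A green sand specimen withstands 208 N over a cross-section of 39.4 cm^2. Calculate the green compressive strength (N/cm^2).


Formula: Compressive Strength = Force / Area
Strength = 208 N / 39.4 cm^2 = 5.2792 N/cm^2

5.2792 N/cm^2


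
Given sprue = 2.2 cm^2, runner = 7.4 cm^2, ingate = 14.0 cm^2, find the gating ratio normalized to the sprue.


Sprue:Runner:Ingate = 1 : 7.4/2.2 : 14.0/2.2 = 1:3.36:6.36

1:3.36:6.36


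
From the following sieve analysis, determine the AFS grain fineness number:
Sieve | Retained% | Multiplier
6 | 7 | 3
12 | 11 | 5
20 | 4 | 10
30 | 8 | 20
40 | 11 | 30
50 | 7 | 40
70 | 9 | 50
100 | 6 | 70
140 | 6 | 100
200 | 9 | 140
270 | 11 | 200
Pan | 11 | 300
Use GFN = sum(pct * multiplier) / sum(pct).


Formula: GFN = sum(pct * multiplier) / sum(pct)
sum(pct * multiplier) = 9116
sum(pct) = 100
GFN = 9116 / 100 = 91.16


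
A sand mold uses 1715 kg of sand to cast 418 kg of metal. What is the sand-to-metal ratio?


Formula: Sand-to-Metal Ratio = W_sand / W_metal
Ratio = 1715 kg / 418 kg = 4.1029

Answer: 4.1029


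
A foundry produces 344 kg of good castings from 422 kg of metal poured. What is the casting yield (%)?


Formula: Casting Yield = (W_good / W_total) * 100
Yield = (344 kg / 422 kg) * 100 = 81.5166%

81.5166%


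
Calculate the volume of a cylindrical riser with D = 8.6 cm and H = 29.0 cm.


Formula: V = pi * (D/2)^2 * H  (cylinder volume)
Radius = D/2 = 8.6/2 = 4.3 cm
V = pi * 4.3^2 * 29.0 = 1684.5534 cm^3

Final answer: 1684.5534 cm^3


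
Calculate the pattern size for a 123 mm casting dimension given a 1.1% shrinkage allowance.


Formula: L_pattern = L_casting * (1 + shrinkage_rate/100)
Shrinkage factor = 1 + 1.1/100 = 1.011
L_pattern = 123 mm * 1.011 = 124.3530 mm


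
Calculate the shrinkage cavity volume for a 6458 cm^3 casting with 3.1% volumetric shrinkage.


Formula: V_shrink = V_casting * shrinkage_pct / 100
V_shrink = 6458 cm^3 * 3.1 / 100 = 200.1980 cm^3

Answer: 200.1980 cm^3


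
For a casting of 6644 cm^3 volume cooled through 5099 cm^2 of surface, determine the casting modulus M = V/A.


Formula: Casting Modulus M = V / A
M = 6644 cm^3 / 5099 cm^2 = 1.3030 cm

Answer: 1.3030 cm


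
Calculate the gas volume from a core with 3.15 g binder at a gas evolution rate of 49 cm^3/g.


Formula: V_gas = W_binder * gas_evolution_rate
V = 3.15 g * 49 cm^3/g = 154.3500 cm^3

Answer: 154.3500 cm^3


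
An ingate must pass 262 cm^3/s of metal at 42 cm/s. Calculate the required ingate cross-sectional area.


Formula: A_ingate = Q / v  (continuity equation)
A = 262 cm^3/s / 42 cm/s = 6.2381 cm^2

Answer: 6.2381 cm^2


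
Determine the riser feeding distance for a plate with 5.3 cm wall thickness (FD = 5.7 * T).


Formula: FD = 5.7 * T  (riser feeding-distance rule)
FD = 5.7 * 5.3 cm = 30.2100 cm

Final answer: 30.2100 cm


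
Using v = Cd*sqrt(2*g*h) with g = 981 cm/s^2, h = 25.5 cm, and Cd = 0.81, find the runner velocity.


Formula: v = Cd * sqrt(2 * g * h)  (Torricelli with discharge coefficient)
2*g*h = 2 * 981 * 25.5 = 50031.0 cm^2/s^2
sqrt(50031.0) = 223.67611 cm/s
v = 0.81 * 223.67611 = 181.1776 cm/s

Answer: 181.1776 cm/s


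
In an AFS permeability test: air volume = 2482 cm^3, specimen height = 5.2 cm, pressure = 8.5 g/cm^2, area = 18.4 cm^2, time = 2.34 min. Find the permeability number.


Formula: Permeability Number P = (V * H) / (p * A * t)
Numerator: V * H = 2482 * 5.2 = 12906.4
Denominator: p * A * t = 8.5 * 18.4 * 2.34 = 365.976
P = 12906.4 / 365.976 = 35.2657

Final answer: 35.2657


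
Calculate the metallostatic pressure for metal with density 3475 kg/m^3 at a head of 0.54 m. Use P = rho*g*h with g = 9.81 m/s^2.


Formula: P = rho * g * h
rho * g = 3475 * 9.81 = 34089.75 N/m^3
P = 34089.75 * 0.54 = 18408.4650 Pa

18408.4650 Pa


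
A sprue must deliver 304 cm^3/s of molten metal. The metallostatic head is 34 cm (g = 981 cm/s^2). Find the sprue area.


Formula: v = sqrt(2*g*h), A = Q/v
Velocity: v = sqrt(2 * 981 * 34) = sqrt(66708) = 258.2789 cm/s
Sprue area: A = Q / v = 304 / 258.2789 = 1.1770 cm^2

Final answer: 1.1770 cm^2


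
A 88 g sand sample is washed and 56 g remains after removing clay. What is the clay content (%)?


Formula: Clay% = (W_total - W_washed) / W_total * 100
Clay mass = 88 - 56 = 32 g
Clay% = 32 / 88 * 100 = 36.3636%

Answer: 36.3636%


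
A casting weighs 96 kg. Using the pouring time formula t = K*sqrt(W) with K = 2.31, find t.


Formula: t = K * sqrt(W)
sqrt(W) = sqrt(96) = 9.79796
t = 2.31 * 9.79796 = 22.6333 s


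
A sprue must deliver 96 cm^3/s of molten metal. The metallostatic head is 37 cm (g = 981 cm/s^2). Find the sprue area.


Formula: v = sqrt(2*g*h), A = Q/v
Velocity: v = sqrt(2 * 981 * 37) = sqrt(72594) = 269.4327 cm/s
Sprue area: A = Q / v = 96 / 269.4327 = 0.3563 cm^2

Final answer: 0.3563 cm^2


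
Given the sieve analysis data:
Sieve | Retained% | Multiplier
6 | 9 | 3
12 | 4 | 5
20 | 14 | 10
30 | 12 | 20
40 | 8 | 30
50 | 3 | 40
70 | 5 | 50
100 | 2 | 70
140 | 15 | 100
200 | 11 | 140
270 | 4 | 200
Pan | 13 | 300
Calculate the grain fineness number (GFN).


Formula: GFN = sum(pct * multiplier) / sum(pct)
sum(pct * multiplier) = 8917
sum(pct) = 100
GFN = 8917 / 100 = 89.17

89.17


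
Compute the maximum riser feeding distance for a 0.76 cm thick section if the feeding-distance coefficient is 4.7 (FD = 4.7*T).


Formula: FD = 4.7 * T  (riser feeding-distance rule)
FD = 4.7 * 0.76 cm = 3.5720 cm

Answer: 3.5720 cm


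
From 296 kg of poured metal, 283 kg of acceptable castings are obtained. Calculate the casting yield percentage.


Formula: Casting Yield = (W_good / W_total) * 100
Yield = (283 kg / 296 kg) * 100 = 95.6081%

Answer: 95.6081%


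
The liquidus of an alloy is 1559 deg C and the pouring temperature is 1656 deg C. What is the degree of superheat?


Formula: Superheat = T_pour - T_melt
Superheat = 1656 - 1559 = 97 deg C

Answer: 97 deg C


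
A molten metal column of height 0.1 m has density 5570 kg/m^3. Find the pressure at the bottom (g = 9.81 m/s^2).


Formula: P = rho * g * h
rho * g = 5570 * 9.81 = 54641.7 N/m^3
P = 54641.7 * 0.1 = 5464.1700 Pa

5464.1700 Pa


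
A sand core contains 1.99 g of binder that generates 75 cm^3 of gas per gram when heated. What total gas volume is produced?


Formula: V_gas = W_binder * gas_evolution_rate
V = 1.99 g * 75 cm^3/g = 149.2500 cm^3

149.2500 cm^3


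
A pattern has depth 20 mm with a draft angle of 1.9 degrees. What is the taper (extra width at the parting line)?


Formula: taper = depth * tan(draft_angle)
tan(1.9 deg) = 0.0331734
taper = 20 mm * 0.0331734 = 0.6635 mm

Answer: 0.6635 mm


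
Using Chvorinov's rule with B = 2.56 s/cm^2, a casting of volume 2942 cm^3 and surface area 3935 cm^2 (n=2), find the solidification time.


Formula: t_s = B * (V/A)^n  (Chvorinov's rule, n=2)
Modulus M = V/A = 2942/3935 = 0.747649 cm
M^2 = 0.747649^2 = 0.558979 cm^2
t_s = 2.56 * 0.558979 = 1.4310 s

Final answer: 1.4310 s


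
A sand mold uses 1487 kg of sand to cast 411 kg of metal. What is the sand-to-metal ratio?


Formula: Sand-to-Metal Ratio = W_sand / W_metal
Ratio = 1487 kg / 411 kg = 3.6180

3.6180


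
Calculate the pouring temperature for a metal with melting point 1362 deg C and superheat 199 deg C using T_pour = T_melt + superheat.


Formula: T_pour = T_melt + Superheat
T_pour = 1362 + 199 = 1561 deg C

1561 deg C


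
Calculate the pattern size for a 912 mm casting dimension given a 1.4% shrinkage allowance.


Formula: L_pattern = L_casting * (1 + shrinkage_rate/100)
Shrinkage factor = 1 + 1.4/100 = 1.014
L_pattern = 912 mm * 1.014 = 924.7680 mm

924.7680 mm


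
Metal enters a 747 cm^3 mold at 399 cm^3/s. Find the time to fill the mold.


Formula: t_fill = V_mold / Q_flow
t = 747 cm^3 / 399 cm^3/s = 1.8722 s


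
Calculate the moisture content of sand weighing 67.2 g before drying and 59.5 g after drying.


Formula: MC = (W_wet - W_dry) / W_wet * 100
Water mass = 67.2 - 59.5 = 7.7 g
MC = 7.7 / 67.2 * 100 = 11.4583%

Final answer: 11.4583%


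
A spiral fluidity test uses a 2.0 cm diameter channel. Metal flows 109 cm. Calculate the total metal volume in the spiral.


Formula: V = pi * (d/2)^2 * L  (cylinder volume)
Radius = 2.0/2 = 1.0 cm
V = pi * 1.0^2 * 109 = 342.4336 cm^3


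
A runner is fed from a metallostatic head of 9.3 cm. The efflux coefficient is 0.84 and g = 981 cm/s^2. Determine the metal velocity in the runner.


Formula: v = Cd * sqrt(2 * g * h)  (Torricelli with discharge coefficient)
2*g*h = 2 * 981 * 9.3 = 18246.6 cm^2/s^2
sqrt(18246.6) = 135.07998 cm/s
v = 0.84 * 135.07998 = 113.4672 cm/s


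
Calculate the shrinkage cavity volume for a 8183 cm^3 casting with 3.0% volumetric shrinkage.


Formula: V_shrink = V_casting * shrinkage_pct / 100
V_shrink = 8183 cm^3 * 3.0 / 100 = 245.4900 cm^3


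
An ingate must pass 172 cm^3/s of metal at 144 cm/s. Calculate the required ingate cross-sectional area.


Formula: A_ingate = Q / v  (continuity equation)
A = 172 cm^3/s / 144 cm/s = 1.1944 cm^2

Answer: 1.1944 cm^2


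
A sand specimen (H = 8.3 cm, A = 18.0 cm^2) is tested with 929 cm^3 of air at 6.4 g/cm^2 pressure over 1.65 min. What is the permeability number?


Formula: Permeability Number P = (V * H) / (p * A * t)
Numerator: V * H = 929 * 8.3 = 7710.7
Denominator: p * A * t = 6.4 * 18.0 * 1.65 = 190.08
P = 7710.7 / 190.08 = 40.5656

40.5656


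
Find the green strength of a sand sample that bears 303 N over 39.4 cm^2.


Formula: Compressive Strength = Force / Area
Strength = 303 N / 39.4 cm^2 = 7.6904 N/cm^2

Answer: 7.6904 N/cm^2


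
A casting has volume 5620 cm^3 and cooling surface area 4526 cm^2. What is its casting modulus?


Formula: Casting Modulus M = V / A
M = 5620 cm^3 / 4526 cm^2 = 1.2417 cm

Final answer: 1.2417 cm


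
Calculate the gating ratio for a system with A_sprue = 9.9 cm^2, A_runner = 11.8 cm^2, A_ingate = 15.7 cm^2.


Sprue:Runner:Ingate = 1 : 11.8/9.9 : 15.7/9.9 = 1:1.19:1.59

1:1.19:1.59


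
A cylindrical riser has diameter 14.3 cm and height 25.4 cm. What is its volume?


Formula: V = pi * (D/2)^2 * H  (cylinder volume)
Radius = D/2 = 14.3/2 = 7.15 cm
V = pi * 7.15^2 * 25.4 = 4079.3942 cm^3

Final answer: 4079.3942 cm^3


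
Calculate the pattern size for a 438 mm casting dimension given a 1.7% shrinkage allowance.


Formula: L_pattern = L_casting * (1 + shrinkage_rate/100)
Shrinkage factor = 1 + 1.7/100 = 1.017
L_pattern = 438 mm * 1.017 = 445.4460 mm

Answer: 445.4460 mm


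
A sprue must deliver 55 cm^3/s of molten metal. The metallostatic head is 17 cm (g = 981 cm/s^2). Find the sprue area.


Formula: v = sqrt(2*g*h), A = Q/v
Velocity: v = sqrt(2 * 981 * 17) = sqrt(33354) = 182.6308 cm/s
Sprue area: A = Q / v = 55 / 182.6308 = 0.3012 cm^2

Final answer: 0.3012 cm^2


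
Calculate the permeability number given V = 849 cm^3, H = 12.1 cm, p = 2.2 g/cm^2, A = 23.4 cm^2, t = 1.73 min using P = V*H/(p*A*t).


Formula: Permeability Number P = (V * H) / (p * A * t)
Numerator: V * H = 849 * 12.1 = 10272.9
Denominator: p * A * t = 2.2 * 23.4 * 1.73 = 89.0604
P = 10272.9 / 89.0604 = 115.3476

Final answer: 115.3476


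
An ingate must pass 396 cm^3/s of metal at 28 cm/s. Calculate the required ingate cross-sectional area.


Formula: A_ingate = Q / v  (continuity equation)
A = 396 cm^3/s / 28 cm/s = 14.1429 cm^2

14.1429 cm^2


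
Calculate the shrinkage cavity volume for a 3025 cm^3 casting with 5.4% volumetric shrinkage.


Formula: V_shrink = V_casting * shrinkage_pct / 100
V_shrink = 3025 cm^3 * 5.4 / 100 = 163.3500 cm^3

Final answer: 163.3500 cm^3


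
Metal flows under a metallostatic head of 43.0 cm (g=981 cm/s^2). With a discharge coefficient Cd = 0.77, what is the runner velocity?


Formula: v = Cd * sqrt(2 * g * h)  (Torricelli with discharge coefficient)
2*g*h = 2 * 981 * 43.0 = 84366.0 cm^2/s^2
sqrt(84366.0) = 290.45826 cm/s
v = 0.77 * 290.45826 = 223.6529 cm/s

223.6529 cm/s


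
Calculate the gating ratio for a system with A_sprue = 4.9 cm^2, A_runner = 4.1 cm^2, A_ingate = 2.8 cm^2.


Sprue:Runner:Ingate = 1 : 4.1/4.9 : 2.8/4.9 = 1:0.84:0.57

Final answer: 1:0.84:0.57


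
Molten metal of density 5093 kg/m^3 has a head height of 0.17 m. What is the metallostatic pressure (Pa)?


Formula: P = rho * g * h
rho * g = 5093 * 9.81 = 49962.33 N/m^3
P = 49962.33 * 0.17 = 8493.5961 Pa

Final answer: 8493.5961 Pa


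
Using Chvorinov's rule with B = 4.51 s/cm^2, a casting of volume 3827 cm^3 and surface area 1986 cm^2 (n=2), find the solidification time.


Formula: t_s = B * (V/A)^n  (Chvorinov's rule, n=2)
Modulus M = V/A = 3827/1986 = 1.926989 cm
M^2 = 1.926989^2 = 3.713287 cm^2
t_s = 4.51 * 3.713287 = 16.7469 s

16.7469 s


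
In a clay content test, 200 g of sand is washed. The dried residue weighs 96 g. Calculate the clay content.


Formula: Clay% = (W_total - W_washed) / W_total * 100
Clay mass = 200 - 96 = 104 g
Clay% = 104 / 200 * 100 = 52.0000%


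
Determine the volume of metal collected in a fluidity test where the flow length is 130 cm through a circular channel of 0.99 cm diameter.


Formula: V = pi * (d/2)^2 * L  (cylinder volume)
Radius = 0.99/2 = 0.495 cm
V = pi * 0.495^2 * 130 = 100.0699 cm^3

Answer: 100.0699 cm^3


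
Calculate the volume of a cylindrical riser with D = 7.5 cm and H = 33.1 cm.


Formula: V = pi * (D/2)^2 * H  (cylinder volume)
Radius = D/2 = 7.5/2 = 3.75 cm
V = pi * 3.75^2 * 33.1 = 1462.3132 cm^3

Answer: 1462.3132 cm^3


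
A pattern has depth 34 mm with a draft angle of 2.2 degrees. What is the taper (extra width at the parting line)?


Formula: taper = depth * tan(draft_angle)
tan(2.2 deg) = 0.0384161
taper = 34 mm * 0.0384161 = 1.3061 mm

1.3061 mm


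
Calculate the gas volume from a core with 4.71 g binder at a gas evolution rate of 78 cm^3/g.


Formula: V_gas = W_binder * gas_evolution_rate
V = 4.71 g * 78 cm^3/g = 367.3800 cm^3

Answer: 367.3800 cm^3


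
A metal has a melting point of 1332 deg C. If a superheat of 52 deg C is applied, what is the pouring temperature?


Formula: T_pour = T_melt + Superheat
T_pour = 1332 + 52 = 1384 deg C

1384 deg C


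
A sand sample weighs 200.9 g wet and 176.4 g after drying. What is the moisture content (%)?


Formula: MC = (W_wet - W_dry) / W_wet * 100
Water mass = 200.9 - 176.4 = 24.5 g
MC = 24.5 / 200.9 * 100 = 12.1951%

Answer: 12.1951%


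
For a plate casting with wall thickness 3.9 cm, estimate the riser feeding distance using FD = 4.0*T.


Formula: FD = 4.0 * T  (riser feeding-distance rule)
FD = 4.0 * 3.9 cm = 15.6000 cm

Final answer: 15.6000 cm


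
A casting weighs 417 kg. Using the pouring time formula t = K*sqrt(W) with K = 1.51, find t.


Formula: t = K * sqrt(W)
sqrt(W) = sqrt(417) = 20.42058
t = 1.51 * 20.42058 = 30.8351 s

Answer: 30.8351 s


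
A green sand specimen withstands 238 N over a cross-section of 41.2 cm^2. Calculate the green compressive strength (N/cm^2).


Formula: Compressive Strength = Force / Area
Strength = 238 N / 41.2 cm^2 = 5.7767 N/cm^2

Answer: 5.7767 N/cm^2


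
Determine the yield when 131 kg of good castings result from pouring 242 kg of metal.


Formula: Casting Yield = (W_good / W_total) * 100
Yield = (131 kg / 242 kg) * 100 = 54.1322%

Final answer: 54.1322%


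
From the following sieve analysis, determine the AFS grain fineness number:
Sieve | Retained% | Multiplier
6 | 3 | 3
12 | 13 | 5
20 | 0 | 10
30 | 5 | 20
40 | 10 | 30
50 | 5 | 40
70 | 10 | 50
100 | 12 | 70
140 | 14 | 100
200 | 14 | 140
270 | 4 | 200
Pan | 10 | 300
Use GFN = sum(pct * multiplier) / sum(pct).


Formula: GFN = sum(pct * multiplier) / sum(pct)
sum(pct * multiplier) = 9174
sum(pct) = 100
GFN = 9174 / 100 = 91.74

Answer: 91.74


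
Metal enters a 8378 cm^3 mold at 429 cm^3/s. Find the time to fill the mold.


Formula: t_fill = V_mold / Q_flow
t = 8378 cm^3 / 429 cm^3/s = 19.5291 s

19.5291 s


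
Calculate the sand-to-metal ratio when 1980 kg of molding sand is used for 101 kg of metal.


Formula: Sand-to-Metal Ratio = W_sand / W_metal
Ratio = 1980 kg / 101 kg = 19.6040


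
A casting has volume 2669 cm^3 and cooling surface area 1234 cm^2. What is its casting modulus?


Formula: Casting Modulus M = V / A
M = 2669 cm^3 / 1234 cm^2 = 2.1629 cm

2.1629 cm


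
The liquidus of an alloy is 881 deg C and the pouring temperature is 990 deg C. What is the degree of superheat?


Formula: Superheat = T_pour - T_melt
Superheat = 990 - 881 = 109 deg C

109 deg C


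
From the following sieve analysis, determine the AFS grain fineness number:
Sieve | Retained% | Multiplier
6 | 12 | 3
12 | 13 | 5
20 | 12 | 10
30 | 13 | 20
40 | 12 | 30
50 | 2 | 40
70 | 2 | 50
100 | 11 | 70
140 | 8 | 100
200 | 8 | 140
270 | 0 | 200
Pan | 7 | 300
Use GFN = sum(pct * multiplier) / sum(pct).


Formula: GFN = sum(pct * multiplier) / sum(pct)
sum(pct * multiplier) = 5811
sum(pct) = 100
GFN = 5811 / 100 = 58.11

58.11


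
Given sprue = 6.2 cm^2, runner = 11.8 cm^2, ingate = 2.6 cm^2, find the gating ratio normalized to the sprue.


Sprue:Runner:Ingate = 1 : 11.8/6.2 : 2.6/6.2 = 1:1.90:0.42

Final answer: 1:1.90:0.42


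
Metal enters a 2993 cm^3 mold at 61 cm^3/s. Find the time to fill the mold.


Formula: t_fill = V_mold / Q_flow
t = 2993 cm^3 / 61 cm^3/s = 49.0656 s


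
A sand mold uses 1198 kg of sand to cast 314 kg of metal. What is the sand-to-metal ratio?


Formula: Sand-to-Metal Ratio = W_sand / W_metal
Ratio = 1198 kg / 314 kg = 3.8153

Answer: 3.8153


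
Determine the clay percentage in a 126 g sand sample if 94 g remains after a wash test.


Formula: Clay% = (W_total - W_washed) / W_total * 100
Clay mass = 126 - 94 = 32 g
Clay% = 32 / 126 * 100 = 25.3968%


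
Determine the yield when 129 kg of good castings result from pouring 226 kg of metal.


Formula: Casting Yield = (W_good / W_total) * 100
Yield = (129 kg / 226 kg) * 100 = 57.0796%

Final answer: 57.0796%


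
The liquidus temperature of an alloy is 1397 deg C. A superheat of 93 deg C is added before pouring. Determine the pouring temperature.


Formula: T_pour = T_melt + Superheat
T_pour = 1397 + 93 = 1490 deg C


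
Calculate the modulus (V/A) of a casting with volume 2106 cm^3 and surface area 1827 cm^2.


Formula: Casting Modulus M = V / A
M = 2106 cm^3 / 1827 cm^2 = 1.1527 cm

1.1527 cm


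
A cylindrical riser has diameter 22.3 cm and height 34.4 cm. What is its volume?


Formula: V = pi * (D/2)^2 * H  (cylinder volume)
Radius = D/2 = 22.3/2 = 11.15 cm
V = pi * 11.15^2 * 34.4 = 13435.6305 cm^3

Final answer: 13435.6305 cm^3


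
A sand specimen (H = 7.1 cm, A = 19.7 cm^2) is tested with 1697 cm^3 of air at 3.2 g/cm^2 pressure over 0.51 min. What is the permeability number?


Formula: Permeability Number P = (V * H) / (p * A * t)
Numerator: V * H = 1697 * 7.1 = 12048.7
Denominator: p * A * t = 3.2 * 19.7 * 0.51 = 32.1504
P = 12048.7 / 32.1504 = 374.7605

Answer: 374.7605


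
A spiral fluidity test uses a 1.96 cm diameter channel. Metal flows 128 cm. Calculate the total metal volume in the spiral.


Formula: V = pi * (d/2)^2 * L  (cylinder volume)
Radius = 1.96/2 = 0.98 cm
V = pi * 0.98^2 * 128 = 386.1998 cm^3


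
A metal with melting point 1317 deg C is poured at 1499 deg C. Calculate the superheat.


Formula: Superheat = T_pour - T_melt
Superheat = 1499 - 1317 = 182 deg C

Answer: 182 deg C


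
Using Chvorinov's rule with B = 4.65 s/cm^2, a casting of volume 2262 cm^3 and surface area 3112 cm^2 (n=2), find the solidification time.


Formula: t_s = B * (V/A)^n  (Chvorinov's rule, n=2)
Modulus M = V/A = 2262/3112 = 0.726864 cm
M^2 = 0.726864^2 = 0.528331 cm^2
t_s = 4.65 * 0.528331 = 2.4567 s

Final answer: 2.4567 s


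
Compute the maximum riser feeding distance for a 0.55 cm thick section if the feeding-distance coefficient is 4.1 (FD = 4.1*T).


Formula: FD = 4.1 * T  (riser feeding-distance rule)
FD = 4.1 * 0.55 cm = 2.2550 cm


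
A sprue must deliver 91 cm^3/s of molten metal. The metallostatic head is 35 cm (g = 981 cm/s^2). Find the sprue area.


Formula: v = sqrt(2*g*h), A = Q/v
Velocity: v = sqrt(2 * 981 * 35) = sqrt(68670) = 262.0496 cm/s
Sprue area: A = Q / v = 91 / 262.0496 = 0.3473 cm^2

0.3473 cm^2


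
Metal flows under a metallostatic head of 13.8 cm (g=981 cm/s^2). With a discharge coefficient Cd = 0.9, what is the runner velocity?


Formula: v = Cd * sqrt(2 * g * h)  (Torricelli with discharge coefficient)
2*g*h = 2 * 981 * 13.8 = 27075.6 cm^2/s^2
sqrt(27075.6) = 164.54665 cm/s
v = 0.9 * 164.54665 = 148.0920 cm/s

Final answer: 148.0920 cm/s


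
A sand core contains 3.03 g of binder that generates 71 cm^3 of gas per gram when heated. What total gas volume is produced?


Formula: V_gas = W_binder * gas_evolution_rate
V = 3.03 g * 71 cm^3/g = 215.1300 cm^3


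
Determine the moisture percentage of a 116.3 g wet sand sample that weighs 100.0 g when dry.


Formula: MC = (W_wet - W_dry) / W_wet * 100
Water mass = 116.3 - 100.0 = 16.3 g
MC = 16.3 / 116.3 * 100 = 14.0155%

Answer: 14.0155%


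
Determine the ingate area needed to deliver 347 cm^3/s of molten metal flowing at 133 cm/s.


Formula: A_ingate = Q / v  (continuity equation)
A = 347 cm^3/s / 133 cm/s = 2.6090 cm^2

2.6090 cm^2


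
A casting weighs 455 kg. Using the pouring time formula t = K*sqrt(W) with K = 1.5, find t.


Formula: t = K * sqrt(W)
sqrt(W) = sqrt(455) = 21.33073
t = 1.5 * 21.33073 = 31.9961 s

Answer: 31.9961 s


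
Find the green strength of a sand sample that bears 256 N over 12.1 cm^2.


Formula: Compressive Strength = Force / Area
Strength = 256 N / 12.1 cm^2 = 21.1570 N/cm^2


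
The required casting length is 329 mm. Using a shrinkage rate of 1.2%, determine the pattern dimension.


Formula: L_pattern = L_casting * (1 + shrinkage_rate/100)
Shrinkage factor = 1 + 1.2/100 = 1.012
L_pattern = 329 mm * 1.012 = 332.9480 mm

Final answer: 332.9480 mm


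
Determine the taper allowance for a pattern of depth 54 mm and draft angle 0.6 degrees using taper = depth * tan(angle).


Formula: taper = depth * tan(draft_angle)
tan(0.6 deg) = 0.0104724
taper = 54 mm * 0.0104724 = 0.5655 mm


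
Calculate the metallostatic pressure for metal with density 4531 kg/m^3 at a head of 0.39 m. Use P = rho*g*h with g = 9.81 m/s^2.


Formula: P = rho * g * h
rho * g = 4531 * 9.81 = 44449.11 N/m^3
P = 44449.11 * 0.39 = 17335.1529 Pa

Final answer: 17335.1529 Pa


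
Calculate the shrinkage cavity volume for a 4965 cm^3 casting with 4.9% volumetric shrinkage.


Formula: V_shrink = V_casting * shrinkage_pct / 100
V_shrink = 4965 cm^3 * 4.9 / 100 = 243.2850 cm^3

243.2850 cm^3


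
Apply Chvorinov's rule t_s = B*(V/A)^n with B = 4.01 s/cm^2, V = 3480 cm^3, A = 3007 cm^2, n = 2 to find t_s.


Formula: t_s = B * (V/A)^n  (Chvorinov's rule, n=2)
Modulus M = V/A = 3480/3007 = 1.157300 cm
M^2 = 1.157300^2 = 1.339343 cm^2
t_s = 4.01 * 1.339343 = 5.3708 s

Final answer: 5.3708 s


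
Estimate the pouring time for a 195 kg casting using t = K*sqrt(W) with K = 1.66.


Formula: t = K * sqrt(W)
sqrt(W) = sqrt(195) = 13.96424
t = 1.66 * 13.96424 = 23.1806 s

23.1806 s


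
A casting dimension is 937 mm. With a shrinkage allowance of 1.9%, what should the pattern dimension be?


Formula: L_pattern = L_casting * (1 + shrinkage_rate/100)
Shrinkage factor = 1 + 1.9/100 = 1.019
L_pattern = 937 mm * 1.019 = 954.8030 mm

Final answer: 954.8030 mm


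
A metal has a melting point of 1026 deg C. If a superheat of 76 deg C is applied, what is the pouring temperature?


Formula: T_pour = T_melt + Superheat
T_pour = 1026 + 76 = 1102 deg C

Answer: 1102 deg C


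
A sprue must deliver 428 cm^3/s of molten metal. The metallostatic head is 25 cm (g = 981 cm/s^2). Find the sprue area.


Formula: v = sqrt(2*g*h), A = Q/v
Velocity: v = sqrt(2 * 981 * 25) = sqrt(49050) = 221.4723 cm/s
Sprue area: A = Q / v = 428 / 221.4723 = 1.9325 cm^2


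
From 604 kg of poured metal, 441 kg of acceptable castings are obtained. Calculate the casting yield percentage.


Formula: Casting Yield = (W_good / W_total) * 100
Yield = (441 kg / 604 kg) * 100 = 73.0132%

Answer: 73.0132%


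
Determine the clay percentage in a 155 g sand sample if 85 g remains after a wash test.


Formula: Clay% = (W_total - W_washed) / W_total * 100
Clay mass = 155 - 85 = 70 g
Clay% = 70 / 155 * 100 = 45.1613%


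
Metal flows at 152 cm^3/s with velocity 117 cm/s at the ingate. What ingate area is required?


Formula: A_ingate = Q / v  (continuity equation)
A = 152 cm^3/s / 117 cm/s = 1.2991 cm^2


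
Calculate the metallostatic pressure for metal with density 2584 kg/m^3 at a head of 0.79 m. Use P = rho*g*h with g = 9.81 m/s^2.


Formula: P = rho * g * h
rho * g = 2584 * 9.81 = 25349.04 N/m^3
P = 25349.04 * 0.79 = 20025.7416 Pa

Final answer: 20025.7416 Pa


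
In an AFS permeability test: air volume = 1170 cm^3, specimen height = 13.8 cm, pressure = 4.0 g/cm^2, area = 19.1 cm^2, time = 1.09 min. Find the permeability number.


Formula: Permeability Number P = (V * H) / (p * A * t)
Numerator: V * H = 1170 * 13.8 = 16146.0
Denominator: p * A * t = 4.0 * 19.1 * 1.09 = 83.276
P = 16146.0 / 83.276 = 193.8854

193.8854


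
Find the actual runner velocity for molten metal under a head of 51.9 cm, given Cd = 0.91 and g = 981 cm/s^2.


Formula: v = Cd * sqrt(2 * g * h)  (Torricelli with discharge coefficient)
2*g*h = 2 * 981 * 51.9 = 101827.8 cm^2/s^2
sqrt(101827.8) = 319.10469 cm/s
v = 0.91 * 319.10469 = 290.3853 cm/s

290.3853 cm/s


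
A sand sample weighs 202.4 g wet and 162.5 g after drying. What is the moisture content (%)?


Formula: MC = (W_wet - W_dry) / W_wet * 100
Water mass = 202.4 - 162.5 = 39.9 g
MC = 39.9 / 202.4 * 100 = 19.7134%

Final answer: 19.7134%


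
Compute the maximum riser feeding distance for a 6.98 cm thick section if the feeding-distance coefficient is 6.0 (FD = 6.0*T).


Formula: FD = 6.0 * T  (riser feeding-distance rule)
FD = 6.0 * 6.98 cm = 41.8800 cm

41.8800 cm


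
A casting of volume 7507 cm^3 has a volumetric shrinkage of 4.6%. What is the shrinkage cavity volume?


Formula: V_shrink = V_casting * shrinkage_pct / 100
V_shrink = 7507 cm^3 * 4.6 / 100 = 345.3220 cm^3

345.3220 cm^3


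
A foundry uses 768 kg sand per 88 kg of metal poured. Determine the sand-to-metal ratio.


Formula: Sand-to-Metal Ratio = W_sand / W_metal
Ratio = 768 kg / 88 kg = 8.7273

8.7273


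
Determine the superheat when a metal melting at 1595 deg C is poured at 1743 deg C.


Formula: Superheat = T_pour - T_melt
Superheat = 1743 - 1595 = 148 deg C

148 deg C


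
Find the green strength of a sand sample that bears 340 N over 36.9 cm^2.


Formula: Compressive Strength = Force / Area
Strength = 340 N / 36.9 cm^2 = 9.2141 N/cm^2

9.2141 N/cm^2


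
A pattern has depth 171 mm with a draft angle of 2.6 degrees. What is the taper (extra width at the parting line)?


Formula: taper = depth * tan(draft_angle)
tan(2.6 deg) = 0.0454097
taper = 171 mm * 0.0454097 = 7.7651 mm

Answer: 7.7651 mm


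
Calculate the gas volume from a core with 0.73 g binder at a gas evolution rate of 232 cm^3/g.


Formula: V_gas = W_binder * gas_evolution_rate
V = 0.73 g * 232 cm^3/g = 169.3600 cm^3

Answer: 169.3600 cm^3


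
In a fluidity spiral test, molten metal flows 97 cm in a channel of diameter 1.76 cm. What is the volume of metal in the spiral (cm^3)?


Formula: V = pi * (d/2)^2 * L  (cylinder volume)
Radius = 1.76/2 = 0.88 cm
V = pi * 0.88^2 * 97 = 235.9864 cm^3

Answer: 235.9864 cm^3


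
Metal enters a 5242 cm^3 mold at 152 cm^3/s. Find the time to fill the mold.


Formula: t_fill = V_mold / Q_flow
t = 5242 cm^3 / 152 cm^3/s = 34.4868 s

34.4868 s


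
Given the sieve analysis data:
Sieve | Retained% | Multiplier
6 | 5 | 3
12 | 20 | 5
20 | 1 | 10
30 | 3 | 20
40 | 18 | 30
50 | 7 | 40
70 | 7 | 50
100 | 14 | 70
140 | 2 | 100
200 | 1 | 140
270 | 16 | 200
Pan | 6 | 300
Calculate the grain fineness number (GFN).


Formula: GFN = sum(pct * multiplier) / sum(pct)
sum(pct * multiplier) = 7675
sum(pct) = 100
GFN = 7675 / 100 = 76.75

Final answer: 76.75


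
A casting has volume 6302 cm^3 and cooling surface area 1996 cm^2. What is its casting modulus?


Formula: Casting Modulus M = V / A
M = 6302 cm^3 / 1996 cm^2 = 3.1573 cm


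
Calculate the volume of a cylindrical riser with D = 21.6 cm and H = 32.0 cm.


Formula: V = pi * (D/2)^2 * H  (cylinder volume)
Radius = D/2 = 21.6/2 = 10.8 cm
V = pi * 10.8^2 * 32.0 = 11725.9317 cm^3

Final answer: 11725.9317 cm^3


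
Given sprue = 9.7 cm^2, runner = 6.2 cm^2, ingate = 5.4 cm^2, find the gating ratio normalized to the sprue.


Sprue:Runner:Ingate = 1 : 6.2/9.7 : 5.4/9.7 = 1:0.64:0.56

Answer: 1:0.64:0.56


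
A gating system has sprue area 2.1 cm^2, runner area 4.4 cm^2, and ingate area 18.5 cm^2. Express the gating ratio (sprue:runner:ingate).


Sprue:Runner:Ingate = 1 : 4.4/2.1 : 18.5/2.1 = 1:2.10:8.81


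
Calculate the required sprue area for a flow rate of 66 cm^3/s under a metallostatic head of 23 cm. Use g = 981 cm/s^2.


Formula: v = sqrt(2*g*h), A = Q/v
Velocity: v = sqrt(2 * 981 * 23) = sqrt(45126) = 212.4288 cm/s
Sprue area: A = Q / v = 66 / 212.4288 = 0.3107 cm^2


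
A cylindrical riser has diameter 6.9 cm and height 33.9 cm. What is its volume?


Formula: V = pi * (D/2)^2 * H  (cylinder volume)
Radius = D/2 = 6.9/2 = 3.45 cm
V = pi * 3.45^2 * 33.9 = 1267.6161 cm^3

Final answer: 1267.6161 cm^3


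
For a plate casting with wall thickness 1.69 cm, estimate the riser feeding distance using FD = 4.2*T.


Formula: FD = 4.2 * T  (riser feeding-distance rule)
FD = 4.2 * 1.69 cm = 7.0980 cm

Answer: 7.0980 cm


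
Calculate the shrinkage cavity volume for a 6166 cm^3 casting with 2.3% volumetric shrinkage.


Formula: V_shrink = V_casting * shrinkage_pct / 100
V_shrink = 6166 cm^3 * 2.3 / 100 = 141.8180 cm^3


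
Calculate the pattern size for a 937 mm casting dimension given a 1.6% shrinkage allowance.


Formula: L_pattern = L_casting * (1 + shrinkage_rate/100)
Shrinkage factor = 1 + 1.6/100 = 1.016
L_pattern = 937 mm * 1.016 = 951.9920 mm

951.9920 mm


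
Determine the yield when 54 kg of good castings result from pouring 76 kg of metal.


Formula: Casting Yield = (W_good / W_total) * 100
Yield = (54 kg / 76 kg) * 100 = 71.0526%

Answer: 71.0526%


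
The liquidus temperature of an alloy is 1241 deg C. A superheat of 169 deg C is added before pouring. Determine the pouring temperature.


Formula: T_pour = T_melt + Superheat
T_pour = 1241 + 169 = 1410 deg C

Final answer: 1410 deg C


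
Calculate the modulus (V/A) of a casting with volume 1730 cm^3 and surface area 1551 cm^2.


Formula: Casting Modulus M = V / A
M = 1730 cm^3 / 1551 cm^2 = 1.1154 cm


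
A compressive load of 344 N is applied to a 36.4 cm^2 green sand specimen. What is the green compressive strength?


Formula: Compressive Strength = Force / Area
Strength = 344 N / 36.4 cm^2 = 9.4505 N/cm^2

Final answer: 9.4505 N/cm^2


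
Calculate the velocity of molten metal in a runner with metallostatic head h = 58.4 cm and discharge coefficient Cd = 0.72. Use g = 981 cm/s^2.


Formula: v = Cd * sqrt(2 * g * h)  (Torricelli with discharge coefficient)
2*g*h = 2 * 981 * 58.4 = 114580.8 cm^2/s^2
sqrt(114580.8) = 338.49786 cm/s
v = 0.72 * 338.49786 = 243.7185 cm/s

Answer: 243.7185 cm/s


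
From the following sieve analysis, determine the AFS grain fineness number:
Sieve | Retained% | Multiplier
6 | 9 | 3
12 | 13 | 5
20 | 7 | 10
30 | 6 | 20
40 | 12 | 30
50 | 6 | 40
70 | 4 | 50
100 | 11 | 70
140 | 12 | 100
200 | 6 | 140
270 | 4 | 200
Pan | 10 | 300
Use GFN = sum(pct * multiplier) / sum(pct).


Formula: GFN = sum(pct * multiplier) / sum(pct)
sum(pct * multiplier) = 7692
sum(pct) = 100
GFN = 7692 / 100 = 76.92

76.92


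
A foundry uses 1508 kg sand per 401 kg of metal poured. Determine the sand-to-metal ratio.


Formula: Sand-to-Metal Ratio = W_sand / W_metal
Ratio = 1508 kg / 401 kg = 3.7606

Answer: 3.7606


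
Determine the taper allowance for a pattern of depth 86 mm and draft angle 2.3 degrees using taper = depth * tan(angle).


Formula: taper = depth * tan(draft_angle)
tan(2.3 deg) = 0.0401641
taper = 86 mm * 0.0401641 = 3.4541 mm

Answer: 3.4541 mm


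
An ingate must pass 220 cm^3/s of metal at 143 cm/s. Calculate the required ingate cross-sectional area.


Formula: A_ingate = Q / v  (continuity equation)
A = 220 cm^3/s / 143 cm/s = 1.5385 cm^2

Answer: 1.5385 cm^2


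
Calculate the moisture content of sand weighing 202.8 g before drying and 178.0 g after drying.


Formula: MC = (W_wet - W_dry) / W_wet * 100
Water mass = 202.8 - 178.0 = 24.8 g
MC = 24.8 / 202.8 * 100 = 12.2288%

12.2288%


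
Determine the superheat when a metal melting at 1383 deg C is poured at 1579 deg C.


Formula: Superheat = T_pour - T_melt
Superheat = 1579 - 1383 = 196 deg C

196 deg C


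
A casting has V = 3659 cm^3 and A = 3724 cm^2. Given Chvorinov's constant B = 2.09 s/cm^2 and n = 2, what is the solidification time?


Formula: t_s = B * (V/A)^n  (Chvorinov's rule, n=2)
Modulus M = V/A = 3659/3724 = 0.982546 cm
M^2 = 0.982546^2 = 0.965397 cm^2
t_s = 2.09 * 0.965397 = 2.0177 s

Final answer: 2.0177 s


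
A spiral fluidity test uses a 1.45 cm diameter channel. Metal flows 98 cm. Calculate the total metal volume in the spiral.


Formula: V = pi * (d/2)^2 * L  (cylinder volume)
Radius = 1.45/2 = 0.725 cm
V = pi * 0.725^2 * 98 = 161.8274 cm^3

161.8274 cm^3


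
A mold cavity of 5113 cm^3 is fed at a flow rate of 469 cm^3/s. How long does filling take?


Formula: t_fill = V_mold / Q_flow
t = 5113 cm^3 / 469 cm^3/s = 10.9019 s

Final answer: 10.9019 s


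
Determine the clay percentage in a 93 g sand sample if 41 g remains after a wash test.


Formula: Clay% = (W_total - W_washed) / W_total * 100
Clay mass = 93 - 41 = 52 g
Clay% = 52 / 93 * 100 = 55.9140%

Final answer: 55.9140%


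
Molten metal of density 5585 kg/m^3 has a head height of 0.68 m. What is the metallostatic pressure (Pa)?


Formula: P = rho * g * h
rho * g = 5585 * 9.81 = 54788.85 N/m^3
P = 54788.85 * 0.68 = 37256.4180 Pa

Final answer: 37256.4180 Pa


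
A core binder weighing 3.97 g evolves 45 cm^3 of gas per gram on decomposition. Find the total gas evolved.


Formula: V_gas = W_binder * gas_evolution_rate
V = 3.97 g * 45 cm^3/g = 178.6500 cm^3

Answer: 178.6500 cm^3


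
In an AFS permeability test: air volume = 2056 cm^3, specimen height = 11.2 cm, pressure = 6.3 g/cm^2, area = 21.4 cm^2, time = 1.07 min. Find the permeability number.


Formula: Permeability Number P = (V * H) / (p * A * t)
Numerator: V * H = 2056 * 11.2 = 23027.2
Denominator: p * A * t = 6.3 * 21.4 * 1.07 = 144.2574
P = 23027.2 / 144.2574 = 159.6258

159.6258


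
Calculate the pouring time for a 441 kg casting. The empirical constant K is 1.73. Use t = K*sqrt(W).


Formula: t = K * sqrt(W)
sqrt(W) = sqrt(441) = 21.00000
t = 1.73 * 21.00000 = 36.3300 s

Final answer: 36.3300 s


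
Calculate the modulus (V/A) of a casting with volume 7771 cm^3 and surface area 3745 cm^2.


Formula: Casting Modulus M = V / A
M = 7771 cm^3 / 3745 cm^2 = 2.0750 cm

Final answer: 2.0750 cm


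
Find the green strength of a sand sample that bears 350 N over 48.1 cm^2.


Formula: Compressive Strength = Force / Area
Strength = 350 N / 48.1 cm^2 = 7.2765 N/cm^2

Answer: 7.2765 N/cm^2


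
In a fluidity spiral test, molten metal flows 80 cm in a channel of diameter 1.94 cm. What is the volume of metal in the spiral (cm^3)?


Formula: V = pi * (d/2)^2 * L  (cylinder volume)
Radius = 1.94/2 = 0.97 cm
V = pi * 0.97^2 * 80 = 236.4740 cm^3


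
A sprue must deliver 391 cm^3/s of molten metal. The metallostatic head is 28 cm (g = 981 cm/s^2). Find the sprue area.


Formula: v = sqrt(2*g*h), A = Q/v
Velocity: v = sqrt(2 * 981 * 28) = sqrt(54936) = 234.3843 cm/s
Sprue area: A = Q / v = 391 / 234.3843 = 1.6682 cm^2

Final answer: 1.6682 cm^2


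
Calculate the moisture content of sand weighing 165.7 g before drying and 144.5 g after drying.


Formula: MC = (W_wet - W_dry) / W_wet * 100
Water mass = 165.7 - 144.5 = 21.2 g
MC = 21.2 / 165.7 * 100 = 12.7942%

Answer: 12.7942%


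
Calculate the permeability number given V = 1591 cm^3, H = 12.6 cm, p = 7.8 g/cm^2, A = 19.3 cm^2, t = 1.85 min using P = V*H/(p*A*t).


Formula: Permeability Number P = (V * H) / (p * A * t)
Numerator: V * H = 1591 * 12.6 = 20046.6
Denominator: p * A * t = 7.8 * 19.3 * 1.85 = 278.499
P = 20046.6 / 278.499 = 71.9809

Final answer: 71.9809


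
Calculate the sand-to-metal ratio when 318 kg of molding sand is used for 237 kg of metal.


Formula: Sand-to-Metal Ratio = W_sand / W_metal
Ratio = 318 kg / 237 kg = 1.3418
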